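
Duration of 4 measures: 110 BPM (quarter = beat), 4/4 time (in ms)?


Let's work it out.
Quarter-note beat duration = 60000 / 110 ms
Beats per measure (4/4) = 4
One measure = 4 × 60000 / 110 = 240000 / 110 ms
4 measures = 4 × 240000 / 110 = 960000 / 110
= 8727.3 ms


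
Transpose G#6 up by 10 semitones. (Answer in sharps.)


Let's work it out.
G#6: chromatic position 8 in octave 6 → absolute = 6×12 + 8 = 80
Transpose up 10: 80 + 10 = 90
90 = 7×12 + 6 → F# in octave 7
Result = F#7


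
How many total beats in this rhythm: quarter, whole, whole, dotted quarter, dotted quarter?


Beat values:
  quarter = 1 beat
  whole = 4 beats
  whole = 4 beats
  dotted quarter = 1.5 beats
  dotted quarter = 1.5 beats
Sum = 1 + 4 + 4 + 1.5 + 1.5
= 12 beats


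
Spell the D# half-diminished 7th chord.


Solution.
Half-diminished 7th chord = root + minor 3rd + diminished 5th + minor 7th
Seventh chords stack in thirds, so the letter names are D-F-A-C
Root: D#
Minor 3rd above D#: F#
Diminished 5th above D#: A
Minor 7th above D#: C#
Chord = D# F# A C#


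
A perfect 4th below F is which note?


Let's work it out.
A 4th spans 4 letter names, so from F we land on C
A perfect 4th = 5 semitones below F
Spell C at that pitch: C
= C


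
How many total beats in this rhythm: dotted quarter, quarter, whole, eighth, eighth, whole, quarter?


Working:
Beat values:
  dotted quarter = 1.5 beats
  quarter = 1 beat
  whole = 4 beats
  eighth = 0.5 beats
  eighth = 0.5 beats
  whole = 4 beats
  quarter = 1 beat
Sum = 1.5 + 1 + 4 + 0.5 + 0.5 + 4 + 1
= 12.5 beats


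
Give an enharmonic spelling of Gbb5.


Let's work it out.
Enharmonic notes sound the same pitch but are spelled with different letter names
Gbb and F name the same pitch class
= F5


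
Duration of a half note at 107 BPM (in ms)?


Solution.
One quarter-note beat = 60000 / BPM = 60000 / 107 ms
Half note = 2 × quarter note
Duration = 2 × 60000 / 107 = 120000 / 107
= 1121.5 ms


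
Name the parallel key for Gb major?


Solution.
Parallel keys share the same tonic but differ in mode
Gb major → parallel is Gb minor
= Gb minor


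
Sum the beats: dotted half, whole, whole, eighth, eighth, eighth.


Beat values:
  dotted half = 3 beats
  whole = 4 beats
  whole = 4 beats
  eighth = 0.5 beats
  eighth = 0.5 beats
  eighth = 0.5 beats
Sum = 3 + 4 + 4 + 0.5 + 0.5 + 0.5
= 12.5 beats


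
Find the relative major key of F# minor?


Reasoning:
The relative major shares the key signature and is a minor 3rd above the minor tonic
A minor 3rd above F# is A
→ relative major of F# minor is A major
= A major


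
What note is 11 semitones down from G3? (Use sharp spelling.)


Let's work it out.
G3: chromatic position 7 in octave 3 → absolute = 3×12 + 7 = 43
Transpose down 11: 43 - 11 = 32
32 = 2×12 + 8 → G# in octave 2
Result = G#2


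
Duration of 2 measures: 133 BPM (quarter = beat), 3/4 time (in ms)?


Working:
Quarter-note beat duration = 60000 / 133 ms
Beats per measure (3/4) = 3
One measure = 3 × 60000 / 133 = 180000 / 133 ms
2 measures = 2 × 180000 / 133 = 360000 / 133
= 2706.8 ms


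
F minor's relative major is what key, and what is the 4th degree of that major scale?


Working:
The relative major shares the key signature and is a minor 3rd above the minor tonic
A minor 3rd above F is Ab
→ relative major of F minor is Ab major
Ab major scale: Ab Bb C Db Eb F G
= Ab major; 4th degree = Db


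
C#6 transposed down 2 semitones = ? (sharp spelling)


Step by step:
C#6: chromatic position 1 in octave 6 → absolute = 6×12 + 1 = 73
Transpose down 2: 73 - 2 = 71
71 = 5×12 + 11 → B in octave 5
Result = B5


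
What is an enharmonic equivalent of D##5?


Reasoning:
Enharmonic notes sound the same pitch but are spelled with different letter names
D## and E name the same pitch class
= E5


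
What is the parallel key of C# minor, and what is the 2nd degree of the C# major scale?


Step by step:
Parallel keys share the same tonic but differ in mode
C# minor → parallel is C# major
C# major scale: C# D# E# F# G# A# B#
= C# major; 2nd degree = D#


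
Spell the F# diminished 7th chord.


Diminished 7th chord = root + minor 3rd + diminished 5th + diminished 7th
Seventh chords stack in thirds, so the letter names are F-A-C-E
Root: F#
Minor 3rd above F#: A
Diminished 5th above F#: C
Diminished 7th above F#: Eb
Chord = F# A C Eb


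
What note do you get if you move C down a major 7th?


Solution.
major 7th: 7 letter names, 11 semitones
Letter: C - 6 → D
Pitch: C - 11 semitones, spelled as a D → Db
= Db


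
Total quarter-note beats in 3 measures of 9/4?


Time signature 9/4: the bottom number 4 means the quarter note gets one count
The top number 9 means 9 quarter-note beats per measure
Total = 9 × 3 measures
= 27 quarter-note beats


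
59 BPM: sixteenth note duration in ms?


Reasoning:
One quarter-note beat = 60000 / BPM = 60000 / 59 ms
Sixteenth note = 1/4 × quarter note
Duration = 1/4 × 60000 / 59 = 15000 / 59
= 254.2 ms


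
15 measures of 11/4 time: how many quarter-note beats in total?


Working:
Time signature 11/4: the bottom number 4 means the quarter note gets one count
The top number 11 means 11 quarter-note beats per measure
Total = 11 × 15 measures
= 165 quarter-note beats


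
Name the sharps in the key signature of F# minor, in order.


Reasoning:
Sharp minor keys follow the circle of fifths: A(0), E(1), B(2), F#(3), C#(4), G#(5), D#(6), A#(7)
F# minor has 3 sharps
Order of sharps: F# C# G# D# A# E# B# → first 3: F#, C#, G#
= F#, C#, G#


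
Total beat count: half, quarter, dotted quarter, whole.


Working:
Beat values:
  half = 2 beats
  quarter = 1 beat
  dotted quarter = 1.5 beats
  whole = 4 beats
Sum = 2 + 1 + 1.5 + 4
= 8.5 beats


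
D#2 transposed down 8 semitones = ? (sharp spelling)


Reasoning:
D#2: chromatic position 3 in octave 2 → absolute = 2×12 + 3 = 27
Transpose down 8: 27 - 8 = 19
19 = 1×12 + 7 → G in octave 1
Result = G1


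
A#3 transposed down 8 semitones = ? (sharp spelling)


A#3: chromatic position 10 in octave 3 → absolute = 3×12 + 10 = 46
Transpose down 8: 46 - 8 = 38
38 = 3×12 + 2 → D in octave 3
Result = D3


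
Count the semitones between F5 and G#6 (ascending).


Reasoning:
Absolute semitone position = octave×12 + chromatic position
F5: 5×12 + 5 = 65
G#6: 6×12 + 8 = 80
Difference = 80 - 65 = 15
= 15 semitones


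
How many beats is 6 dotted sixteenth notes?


Base sixteenth note = 1/4 beats
Dot 1 adds half the previous value: +1/8
One dotted sixteenth = 1/4 + 1/8 = 3/8
6 of them = 6 × 3/8 = 9/4
= 9/4 beats


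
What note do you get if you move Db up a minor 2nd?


minor 2nd: 2 letter names, 1 semitones
Letter: D + 1 → E
Pitch: Db + 1 semitones, spelled as an E → Ebb
= Ebb


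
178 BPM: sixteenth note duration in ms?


Working:
One quarter-note beat = 60000 / BPM = 60000 / 178 ms
Sixteenth note = 1/4 × quarter note
Duration = 1/4 × 60000 / 178 = 15000 / 178
= 84.3 ms


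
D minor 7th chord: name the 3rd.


Minor 7th chord = root + minor 3rd + perfect 5th + minor 7th
Seventh chords stack in thirds, so the letter names are D-F-A-C
Root: D
Minor 3rd above D: F
Perfect 5th above D: A
Minor 7th above D: C
The 3rd = F


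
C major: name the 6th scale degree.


Let's work it out.
Major scale pattern: W-W-H-W-W-W-H (2-2-1-2-2-2-1 semitones)
Starting from C:
  C + 2 semitones → D
  D + 2 semitones → E
  E + 1 semitone → F
  F + 2 semitones → G
  G + 2 semitones → A
  A + 2 semitones → B
  B + 1 semitone → C
Scale: C D E F G A B
Degree 6 = A


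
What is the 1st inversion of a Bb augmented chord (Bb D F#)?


Step by step:
Root position: Bb D F#
1st inversion: move root up an octave
Bass note: D
Notes (bottom to top) = D F# Bb


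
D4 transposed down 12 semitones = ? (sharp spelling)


Working:
D4: chromatic position 2 in octave 4 → absolute = 4×12 + 2 = 50
Transpose down 12: 50 - 12 = 38
38 = 3×12 + 2 → D in octave 3
Result = D3


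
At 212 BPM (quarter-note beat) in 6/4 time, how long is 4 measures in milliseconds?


Step by step:
Quarter-note beat duration = 60000 / 212 ms
Beats per measure (6/4) = 6
One measure = 6 × 60000 / 212 = 360000 / 212 ms
4 measures = 4 × 360000 / 212 = 1440000 / 212
= 6792.5 ms


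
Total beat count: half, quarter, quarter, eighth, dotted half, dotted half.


Beat values:
  half = 2 beats
  quarter = 1 beat
  quarter = 1 beat
  eighth = 0.5 beats
  dotted half = 3 beats
  dotted half = 3 beats
Sum = 2 + 1 + 1 + 0.5 + 3 + 3
= 10.5 beats


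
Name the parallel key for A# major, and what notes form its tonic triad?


Let's work it out.
Parallel keys share the same tonic but differ in mode
A# major → parallel is A# minor
Tonic triad of A# minor = A# C# E#
= A# minor; triad = A# C# E#


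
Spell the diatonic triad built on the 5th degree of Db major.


Let's work it out.
Db major scale: Db Eb F Gb Ab Bb C
Diatonic triad on degree 5 stacks scale notes 5, 7, 2: Ab C Eb
Ab→C = 4 semitones; Ab→Eb = 7 semitones → major triad
= Ab C Eb (major)


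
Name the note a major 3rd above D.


Step by step:
A 3rd spans 3 letter names, so from D we land on F
A major 3rd = 4 semitones above D
Spell F at that pitch: F#
= F#


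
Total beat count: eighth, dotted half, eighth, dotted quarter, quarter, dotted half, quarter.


Step by step:
Beat values:
  eighth = 0.5 beats
  dotted half = 3 beats
  eighth = 0.5 beats
  dotted quarter = 1.5 beats
  quarter = 1 beat
  dotted half = 3 beats
  quarter = 1 beat
Sum = 0.5 + 3 + 0.5 + 1.5 + 1 + 3 + 1
= 10.5 beats


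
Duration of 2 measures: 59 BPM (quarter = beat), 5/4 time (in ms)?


Working:
Quarter-note beat duration = 60000 / 59 ms
Beats per measure (5/4) = 5
One measure = 5 × 60000 / 59 = 300000 / 59 ms
2 measures = 2 × 300000 / 59 = 600000 / 59
= 10169.5 ms


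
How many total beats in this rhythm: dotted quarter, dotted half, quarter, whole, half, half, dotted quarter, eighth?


Beat values:
  dotted quarter = 1.5 beats
  dotted half = 3 beats
  quarter = 1 beat
  whole = 4 beats
  half = 2 beats
  half = 2 beats
  dotted quarter = 1.5 beats
  eighth = 0.5 beats
Sum = 1.5 + 3 + 1 + 4 + 2 + 2 + 1.5 + 0.5
= 15.5 beats


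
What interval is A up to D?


Solution.
Letter names: A → D spans 4 letter names → a 4th
Semitones: A → D = 5 half-steps
A 4th of 5 semitones is a perfect 4th
= perfect 4th


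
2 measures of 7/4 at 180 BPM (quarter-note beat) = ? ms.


Working:
Quarter-note beat duration = 60000 / 180 ms
Beats per measure (7/4) = 7
One measure = 7 × 60000 / 180 = 420000 / 180 ms
2 measures = 2 × 420000 / 180 = 840000 / 180
= 4666.7 ms


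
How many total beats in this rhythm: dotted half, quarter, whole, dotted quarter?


Solution.
Beat values:
  dotted half = 3 beats
  quarter = 1 beat
  whole = 4 beats
  dotted quarter = 1.5 beats
Sum = 3 + 1 + 4 + 1.5
= 9.5 beats


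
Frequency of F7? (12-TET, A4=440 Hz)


Let's work it out.
f = 440 × 2^(n/12) where n = semitones from A4
F7: 32 semitones from A4
f = 440 × 2^(32/12)
f = 2793.83 Hz


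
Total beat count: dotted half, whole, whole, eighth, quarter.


Reasoning:
Beat values:
  dotted half = 3 beats
  whole = 4 beats
  whole = 4 beats
  eighth = 0.5 beats
  quarter = 1 beat
Sum = 3 + 4 + 4 + 0.5 + 1
= 12.5 beats


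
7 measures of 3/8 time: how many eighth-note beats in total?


Solution.
Time signature 3/8: the bottom number 8 means the eighth note gets one count
The top number 3 means 3 eighth-note beats per measure
Total = 3 × 7 measures
= 21 eighth-note beats


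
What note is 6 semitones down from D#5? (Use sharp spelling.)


Solution.
D#5: chromatic position 3 in octave 5 → absolute = 5×12 + 3 = 63
Transpose down 6: 63 - 6 = 57
57 = 4×12 + 9 → A in octave 4
Result = A4


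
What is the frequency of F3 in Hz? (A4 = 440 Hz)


f = 440 × 2^(n/12) where n = semitones from A4
F3: -16 semitones from A4
f = 440 × 2^(-16/12)
f = 174.61 Hz


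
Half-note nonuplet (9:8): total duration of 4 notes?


Nonuplet: 9 notes occupy the space of 8 half notes
Space = 8 × 2 = 16 beats
Each nonuplet note = 16 / 9 = 16/9 beats
4 notes = 4 × 16/9 = 64/9
= 64/9 beats


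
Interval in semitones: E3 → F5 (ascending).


Absolute semitone position = octave×12 + chromatic position
E3: 3×12 + 4 = 40
F5: 5×12 + 5 = 65
Difference = 65 - 40 = 25
= 25 semitones


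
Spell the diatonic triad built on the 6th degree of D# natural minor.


Reasoning:
D# natural minor scale: D# E# F# G# A# B C#
Diatonic triad on degree 6 stacks scale notes 6, 1, 3: B D# F#
B→D# = 4 semitones; B→F# = 7 semitones → major triad
= B D# F# (major)


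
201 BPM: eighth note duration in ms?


One quarter-note beat = 60000 / BPM = 60000 / 201 ms
Eighth note = 1/2 × quarter note
Duration = 1/2 × 60000 / 201 = 30000 / 201
= 149.3 ms


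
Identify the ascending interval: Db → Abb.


Letter names: D → A spans 5 letter names → a 5th
Semitones: Db → Abb = 6 half-steps
A 5th of 6 semitones is a diminished 5th
= diminished 5th


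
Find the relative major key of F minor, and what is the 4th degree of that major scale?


Solution.
The relative major shares the key signature and is a minor 3rd above the minor tonic
A minor 3rd above F is Ab
→ relative major of F minor is Ab major
Ab major scale: Ab Bb C Db Eb F G
= Ab major; 4th degree = Db


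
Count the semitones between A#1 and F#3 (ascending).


Solution.
Absolute semitone position = octave×12 + chromatic position
A#1: 1×12 + 10 = 22
F#3: 3×12 + 6 = 42
Difference = 42 - 22 = 20
= 20 semitones


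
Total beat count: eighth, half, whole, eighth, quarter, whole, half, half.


Let's work it out.
Beat values:
  eighth = 0.5 beats
  half = 2 beats
  whole = 4 beats
  eighth = 0.5 beats
  quarter = 1 beat
  whole = 4 beats
  half = 2 beats
  half = 2 beats
Sum = 0.5 + 2 + 4 + 0.5 + 1 + 4 + 2 + 2
= 16 beats


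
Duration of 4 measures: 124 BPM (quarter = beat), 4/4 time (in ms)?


Quarter-note beat duration = 60000 / 124 ms
Beats per measure (4/4) = 4
One measure = 4 × 60000 / 124 = 240000 / 124 ms
4 measures = 4 × 240000 / 124 = 960000 / 124
= 7741.9 ms


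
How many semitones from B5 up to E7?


Reasoning:
Absolute semitone position = octave×12 + chromatic position
B5: 5×12 + 11 = 71
E7: 7×12 + 4 = 88
Difference = 88 - 71 = 17
= 17 semitones


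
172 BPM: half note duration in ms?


Working:
One quarter-note beat = 60000 / BPM = 60000 / 172 ms
Half note = 2 × quarter note
Duration = 2 × 60000 / 172 = 120000 / 172
= 697.7 ms


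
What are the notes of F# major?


Step by step:
Major scale pattern: W-W-H-W-W-W-H (2-2-1-2-2-2-1 semitones)
Starting from F#:
  F# + 2 semitones → G#
  G# + 2 semitones → A#
  A# + 1 semitone → B
  B + 2 semitones → C#
  C# + 2 semitones → D#
  D# + 2 semitones → E#
  E# + 1 semitone → F#
Scale = F# G# A# B C# D# E#


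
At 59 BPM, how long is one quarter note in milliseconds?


One quarter-note beat = 60000 / BPM = 60000 / 59 ms
Duration = 60000 / 59
= 1016.9 ms


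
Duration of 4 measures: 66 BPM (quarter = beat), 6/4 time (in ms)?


Reasoning:
Quarter-note beat duration = 60000 / 66 ms
Beats per measure (6/4) = 6
One measure = 6 × 60000 / 66 = 360000 / 66 ms
4 measures = 4 × 360000 / 66 = 1440000 / 66
= 21818.2 ms


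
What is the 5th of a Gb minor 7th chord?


Minor 7th chord = root + minor 3rd + perfect 5th + minor 7th
Seventh chords stack in thirds, so the letter names are G-B-D-F
Root: Gb
Minor 3rd above Gb: Bbb
Perfect 5th above Gb: Db
Minor 7th above Gb: Fb
The 5th = Db


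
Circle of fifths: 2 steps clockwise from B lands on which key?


Step by step:
Each clockwise step on the circle of fifths moves up a perfect 5th
From B: B → F#/Gb → Db
= Db


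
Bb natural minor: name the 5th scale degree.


Reasoning:
Natural minor scale pattern: W-H-W-W-H-W-W (2-1-2-2-1-2-2 semitones)
Starting from Bb:
  Bb + 2 semitones → C
  C + 1 semitone → Db
  Db + 2 semitones → Eb
  Eb + 2 semitones → F
  F + 1 semitone → Gb
  Gb + 2 semitones → Ab
  Ab + 2 semitones → Bb
Scale: Bb C Db Eb F Gb Ab
Degree 5 = F


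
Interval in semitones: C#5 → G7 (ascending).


Solution.
Absolute semitone position = octave×12 + chromatic position
C#5: 5×12 + 1 = 61
G7: 7×12 + 7 = 91
Difference = 91 - 61 = 30
= 30 semitones


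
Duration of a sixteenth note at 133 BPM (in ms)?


One quarter-note beat = 60000 / BPM = 60000 / 133 ms
Sixteenth note = 1/4 × quarter note
Duration = 1/4 × 60000 / 133 = 15000 / 133
= 112.8 ms


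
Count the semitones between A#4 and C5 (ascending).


Solution.
Absolute semitone position = octave×12 + chromatic position
A#4: 4×12 + 10 = 58
C5: 5×12 + 0 = 60
Difference = 60 - 58 = 2
= 2 semitones


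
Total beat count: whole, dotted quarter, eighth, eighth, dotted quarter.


Reasoning:
Beat values:
  whole = 4 beats
  dotted quarter = 1.5 beats
  eighth = 0.5 beats
  eighth = 0.5 beats
  dotted quarter = 1.5 beats
Sum = 4 + 1.5 + 0.5 + 0.5 + 1.5
= 8 beats


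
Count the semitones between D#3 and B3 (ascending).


Solution.
Absolute semitone position = octave×12 + chromatic position
D#3: 3×12 + 3 = 39
B3: 3×12 + 11 = 47
Difference = 47 - 39 = 8
= 8 semitones


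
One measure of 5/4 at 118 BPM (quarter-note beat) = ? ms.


Working:
Quarter-note beat duration = 60000 / 118 ms
Beats per measure (5/4) = 5
One measure = 5 × 60000 / 118 = 300000 / 118 ms
= 2542.4 ms


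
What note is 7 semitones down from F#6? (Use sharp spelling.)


Working:
F#6: chromatic position 6 in octave 6 → absolute = 6×12 + 6 = 78
Transpose down 7: 78 - 7 = 71
71 = 5×12 + 11 → B in octave 5
Result = B5


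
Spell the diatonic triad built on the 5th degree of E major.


Solution.
E major scale: E F# G# A B C# D#
Diatonic triad on degree 5 stacks scale notes 5, 7, 2: B D# F#
B→D# = 4 semitones; B→F# = 7 semitones → major triad
= B D# F# (major)


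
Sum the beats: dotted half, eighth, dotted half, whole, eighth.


Reasoning:
Beat values:
  dotted half = 3 beats
  eighth = 0.5 beats
  dotted half = 3 beats
  whole = 4 beats
  eighth = 0.5 beats
Sum = 3 + 0.5 + 3 + 4 + 0.5
= 11 beats


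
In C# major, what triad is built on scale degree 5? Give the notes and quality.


C# major scale: C# D# E# F# G# A# B#
Diatonic triad on degree 5 stacks scale notes 5, 7, 2: G# B# D#
G#→B# = 4 semitones; G#→D# = 7 semitones → major triad
= G# B# D# (major)


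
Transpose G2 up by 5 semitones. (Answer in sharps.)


Solution.
G2: chromatic position 7 in octave 2 → absolute = 2×12 + 7 = 31
Transpose up 5: 31 + 5 = 36
36 = 3×12 + 0 → C in octave 3
Result = C3


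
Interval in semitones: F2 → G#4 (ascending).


Step by step:
Absolute semitone position = octave×12 + chromatic position
F2: 2×12 + 5 = 29
G#4: 4×12 + 8 = 56
Difference = 56 - 29 = 27
= 27 semitones


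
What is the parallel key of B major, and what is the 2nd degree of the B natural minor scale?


Solution.
Parallel keys share the same tonic but differ in mode
B major → parallel is B minor
B natural minor scale: B C# D E F# G A
= B minor; 2nd degree = C#


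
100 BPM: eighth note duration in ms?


Working:
One quarter-note beat = 60000 / BPM = 60000 / 100 ms
Eighth note = 1/2 × quarter note
Duration = 1/2 × 60000 / 100 = 30000 / 100
= 300.0 ms


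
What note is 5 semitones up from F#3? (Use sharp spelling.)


Reasoning:
F#3: chromatic position 6 in octave 3 → absolute = 3×12 + 6 = 42
Transpose up 5: 42 + 5 = 47
47 = 3×12 + 11 → B in octave 3
Result = B3


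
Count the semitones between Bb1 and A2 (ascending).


Reasoning:
Absolute semitone position = octave×12 + chromatic position
Bb1: 1×12 + 10 = 22
A2: 2×12 + 9 = 33
Difference = 33 - 22 = 11
= 11 semitones


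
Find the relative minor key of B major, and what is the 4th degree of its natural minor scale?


Let's work it out.
The relative minor shares the major's key signature and starts on its 6th degree
6th degree = a major 6th above the tonic; a major 6th above B is G#
→ relative minor of B major is G# minor
G# natural minor scale: G# A# B C# D# E F#
= G# minor; 4th degree = C#


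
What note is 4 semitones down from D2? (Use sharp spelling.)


D2: chromatic position 2 in octave 2 → absolute = 2×12 + 2 = 26
Transpose down 4: 26 - 4 = 22
22 = 1×12 + 10 → A# in octave 1
Result = A#1


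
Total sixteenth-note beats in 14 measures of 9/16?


Time signature 9/16: the bottom number 16 means the sixteenth note gets one count
The top number 9 means 9 sixteenth-note beats per measure
Total = 9 × 14 measures
= 126 sixteenth-note beats


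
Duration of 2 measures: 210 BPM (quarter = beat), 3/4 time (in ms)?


Working:
Quarter-note beat duration = 60000 / 210 ms
Beats per measure (3/4) = 3
One measure = 3 × 60000 / 210 = 180000 / 210 ms
2 measures = 2 × 180000 / 210 = 360000 / 210
= 1714.3 ms


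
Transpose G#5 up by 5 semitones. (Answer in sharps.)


G#5: chromatic position 8 in octave 5 → absolute = 5×12 + 8 = 68
Transpose up 5: 68 + 5 = 73
73 = 6×12 + 1 → C# in octave 6
Result = C#6


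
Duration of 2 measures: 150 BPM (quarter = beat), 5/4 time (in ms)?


Step by step:
Quarter-note beat duration = 60000 / 150 ms
Beats per measure (5/4) = 5
One measure = 5 × 60000 / 150 = 300000 / 150 ms
2 measures = 2 × 300000 / 150 = 600000 / 150
= 4000.0 ms


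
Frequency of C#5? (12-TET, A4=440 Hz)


Working:
f = 440 × 2^(n/12) where n = semitones from A4
C#5: 4 semitones from A4
f = 440 × 2^(4/12)
f = 554.37 Hz


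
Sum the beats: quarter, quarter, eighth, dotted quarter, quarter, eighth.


Working:
Beat values:
  quarter = 1 beat
  quarter = 1 beat
  eighth = 0.5 beats
  dotted quarter = 1.5 beats
  quarter = 1 beat
  eighth = 0.5 beats
Sum = 1 + 1 + 0.5 + 1.5 + 1 + 0.5
= 5.5 beats


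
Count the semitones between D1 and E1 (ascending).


Solution.
Absolute semitone position = octave×12 + chromatic position
D1: 1×12 + 2 = 14
E1: 1×12 + 4 = 16
Difference = 16 - 14 = 2
= 2 semitones


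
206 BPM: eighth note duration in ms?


One quarter-note beat = 60000 / BPM = 60000 / 206 ms
Eighth note = 1/2 × quarter note
Duration = 1/2 × 60000 / 206 = 30000 / 206
= 145.6 ms


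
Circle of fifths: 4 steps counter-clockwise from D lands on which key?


Each counter-clockwise step moves down a perfect 5th (= up a perfect 4th)
From D: D → G → C → F → Bb
= Bb


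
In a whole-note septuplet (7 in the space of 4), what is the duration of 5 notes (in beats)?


Septuplet: 7 notes occupy the space of 4 whole notes
Space = 4 × 4 = 16 beats
Each septuplet note = 16 / 7 = 16/7 beats
5 notes = 5 × 16/7 = 80/7
= 80/7 beats


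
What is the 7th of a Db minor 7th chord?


Let's work it out.
Minor 7th chord = root + minor 3rd + perfect 5th + minor 7th
Seventh chords stack in thirds, so the letter names are D-F-A-C
Root: Db
Minor 3rd above Db: Fb
Perfect 5th above Db: Ab
Minor 7th above Db: Cb
The 7th = Cb


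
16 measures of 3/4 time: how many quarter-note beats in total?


Working:
Time signature 3/4: the bottom number 4 means the quarter note gets one count
The top number 3 means 3 quarter-note beats per measure
Total = 3 × 16 measures
= 48 quarter-note beats


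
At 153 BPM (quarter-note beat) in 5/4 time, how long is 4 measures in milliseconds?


Let's work it out.
Quarter-note beat duration = 60000 / 153 ms
Beats per measure (5/4) = 5
One measure = 5 × 60000 / 153 = 300000 / 153 ms
4 measures = 4 × 300000 / 153 = 1200000 / 153
= 7843.1 ms


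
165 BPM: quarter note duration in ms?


Let's work it out.
One quarter-note beat = 60000 / BPM = 60000 / 165 ms
Duration = 60000 / 165
= 363.6 ms


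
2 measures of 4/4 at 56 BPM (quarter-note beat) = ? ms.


Quarter-note beat duration = 60000 / 56 ms
Beats per measure (4/4) = 4
One measure = 4 × 60000 / 56 = 240000 / 56 ms
2 measures = 2 × 240000 / 56 = 480000 / 56
= 8571.4 ms


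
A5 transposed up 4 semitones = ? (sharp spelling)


Working:
A5: chromatic position 9 in octave 5 → absolute = 5×12 + 9 = 69
Transpose up 4: 69 + 4 = 73
73 = 6×12 + 1 → C# in octave 6
Result = C#6


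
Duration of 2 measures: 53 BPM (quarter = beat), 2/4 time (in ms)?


Working:
Quarter-note beat duration = 60000 / 53 ms
Beats per measure (2/4) = 2
One measure = 2 × 60000 / 53 = 120000 / 53 ms
2 measures = 2 × 120000 / 53 = 240000 / 53
= 4528.3 ms


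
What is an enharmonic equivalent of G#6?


Solution.
Enharmonic notes sound the same pitch but are spelled with different letter names
G# and Ab name the same pitch class
= Ab6


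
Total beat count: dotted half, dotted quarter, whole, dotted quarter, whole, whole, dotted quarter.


Step by step:
Beat values:
  dotted half = 3 beats
  dotted quarter = 1.5 beats
  whole = 4 beats
  dotted quarter = 1.5 beats
  whole = 4 beats
  whole = 4 beats
  dotted quarter = 1.5 beats
Sum = 3 + 1.5 + 4 + 1.5 + 4 + 4 + 1.5
= 19.5 beats


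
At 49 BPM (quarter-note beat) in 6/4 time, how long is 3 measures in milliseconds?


Working:
Quarter-note beat duration = 60000 / 49 ms
Beats per measure (6/4) = 6
One measure = 6 × 60000 / 49 = 360000 / 49 ms
3 measures = 3 × 360000 / 49 = 1080000 / 49
= 22040.8 ms


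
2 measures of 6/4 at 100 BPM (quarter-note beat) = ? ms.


Working:
Quarter-note beat duration = 60000 / 100 ms
Beats per measure (6/4) = 6
One measure = 6 × 60000 / 100 = 360000 / 100 ms
2 measures = 2 × 360000 / 100 = 720000 / 100
= 7200.0 ms


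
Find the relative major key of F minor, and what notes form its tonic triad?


The relative major shares the key signature and is a minor 3rd above the minor tonic
A minor 3rd above F is Ab
→ relative major of F minor is Ab major
Tonic triad of Ab major = root + major 3rd + perfect 5th = Ab C Eb
= Ab major; triad = Ab C Eb


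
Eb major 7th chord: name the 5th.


Step by step:
Major 7th chord = root + major 3rd + perfect 5th + major 7th
Seventh chords stack in thirds, so the letter names are E-G-B-D
Root: Eb
Major 3rd above Eb: G
Perfect 5th above Eb: Bb
Major 7th above Eb: D
The 5th = Bb


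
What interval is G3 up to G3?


Working:
Letter names: G → G spans 1 letter name → a unison
Semitones: G3 → G3 = 0 half-steps
A unison of 0 semitones is a perfect unison
= perfect unison


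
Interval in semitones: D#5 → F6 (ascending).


Absolute semitone position = octave×12 + chromatic position
D#5: 5×12 + 3 = 63
F6: 6×12 + 5 = 77
Difference = 77 - 63 = 14
= 14 semitones


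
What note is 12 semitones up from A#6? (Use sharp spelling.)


Let's work it out.
A#6: chromatic position 10 in octave 6 → absolute = 6×12 + 10 = 82
Transpose up 12: 82 + 12 = 94
94 = 7×12 + 10 → A# in octave 7
Result = A#7


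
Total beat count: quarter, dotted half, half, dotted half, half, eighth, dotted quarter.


Reasoning:
Beat values:
  quarter = 1 beat
  dotted half = 3 beats
  half = 2 beats
  dotted half = 3 beats
  half = 2 beats
  eighth = 0.5 beats
  dotted quarter = 1.5 beats
Sum = 1 + 3 + 2 + 3 + 2 + 0.5 + 1.5
= 13 beats


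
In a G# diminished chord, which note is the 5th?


Step by step:
Diminished triad = root + minor 3rd (3 semitones) + diminished 5th (6 semitones)
A triad on G# stacks thirds, so the chord tones use letter names G-B-D
Root: G#
Minor 3rd above G#: B
Diminished 5th above G#: D
The 5th = D


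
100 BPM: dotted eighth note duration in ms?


Step by step:
One quarter-note beat = 60000 / BPM = 60000 / 100 ms
Dotted eighth note = 3/4 × quarter note
Duration = 3/4 × 60000 / 100 = 45000 / 100
= 450.0 ms


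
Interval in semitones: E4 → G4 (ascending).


Absolute semitone position = octave×12 + chromatic position
E4: 4×12 + 4 = 52
G4: 4×12 + 7 = 55
Difference = 55 - 52 = 3
= 3 semitones


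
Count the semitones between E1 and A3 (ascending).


Working:
Absolute semitone position = octave×12 + chromatic position
E1: 1×12 + 4 = 16
A3: 3×12 + 9 = 45
Difference = 45 - 16 = 29
= 29 semitones


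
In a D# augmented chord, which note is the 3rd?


Let's work it out.
Augmented triad = root + major 3rd (4 semitones) + augmented 5th (8 semitones)
A triad on D# stacks thirds, so the chord tones use letter names D-F-A
Root: D#
Major 3rd above D#: F##
Augmented 5th above D#: A##
The 3rd = F##


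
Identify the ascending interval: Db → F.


Working:
Letter names: D → F spans 3 letter names → a 3rd
Semitones: Db → F = 4 half-steps
A 3rd of 4 semitones is a major 3rd
= major 3rd


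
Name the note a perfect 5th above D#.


Working:
A 5th spans 5 letter names, so from D we land on A
A perfect 5th = 7 semitones above D#
Spell A at that pitch: A#
= A#


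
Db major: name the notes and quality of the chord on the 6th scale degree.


Reasoning:
Db major scale: Db Eb F Gb Ab Bb C
Diatonic triad on degree 6 stacks scale notes 6, 1, 3: Bb Db F
Bb→Db = 3 semitones; Bb→F = 7 semitones → minor triad
= Bb Db F (minor)


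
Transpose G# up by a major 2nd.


Reasoning:
major 2nd: 2 letter names, 2 semitones
Letter: G + 1 → A
Pitch: G# + 2 semitones, spelled as an A → A#
= A#


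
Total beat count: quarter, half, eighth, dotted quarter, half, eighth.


Working:
Beat values:
  quarter = 1 beat
  half = 2 beats
  eighth = 0.5 beats
  dotted quarter = 1.5 beats
  half = 2 beats
  eighth = 0.5 beats
Sum = 1 + 2 + 0.5 + 1.5 + 2 + 0.5
= 7.5 beats


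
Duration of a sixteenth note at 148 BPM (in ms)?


Reasoning:
One quarter-note beat = 60000 / BPM = 60000 / 148 ms
Sixteenth note = 1/4 × quarter note
Duration = 1/4 × 60000 / 148 = 15000 / 148
= 101.4 ms


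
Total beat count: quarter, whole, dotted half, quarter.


Solution.
Beat values:
  quarter = 1 beat
  whole = 4 beats
  dotted half = 3 beats
  quarter = 1 beat
Sum = 1 + 4 + 3 + 1
= 9 beats


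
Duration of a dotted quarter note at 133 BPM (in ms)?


Let's work it out.
One quarter-note beat = 60000 / BPM = 60000 / 133 ms
Dotted quarter note = 3/2 × quarter note
Duration = 3/2 × 60000 / 133 = 90000 / 133
= 676.7 ms


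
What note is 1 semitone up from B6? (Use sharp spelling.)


Step by step:
B6: chromatic position 11 in octave 6 → absolute = 6×12 + 11 = 83
Transpose up 1: 83 + 1 = 84
84 = 7×12 + 0 → C in octave 7
Result = C7


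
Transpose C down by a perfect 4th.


Solution.
perfect 4th: 4 letter names, 5 semitones
Letter: C - 3 → G
Pitch: C - 5 semitones, spelled as a G → G
= G


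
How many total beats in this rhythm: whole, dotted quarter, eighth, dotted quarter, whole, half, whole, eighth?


Reasoning:
Beat values:
  whole = 4 beats
  dotted quarter = 1.5 beats
  eighth = 0.5 beats
  dotted quarter = 1.5 beats
  whole = 4 beats
  half = 2 beats
  whole = 4 beats
  eighth = 0.5 beats
Sum = 4 + 1.5 + 0.5 + 1.5 + 4 + 2 + 4 + 0.5
= 18 beats


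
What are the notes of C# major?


Solution.
Major scale pattern: W-W-H-W-W-W-H (2-2-1-2-2-2-1 semitones)
Starting from C#:
  C# + 2 semitones → D#
  D# + 2 semitones → E#
  E# + 1 semitone → F#
  F# + 2 semitones → G#
  G# + 2 semitones → A#
  A# + 2 semitones → B#
  B# + 1 semitone → C#
Scale = C# D# E# F# G# A# B#


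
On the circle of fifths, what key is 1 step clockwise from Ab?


Solution.
Each clockwise step on the circle of fifths moves up a perfect 5th
From Ab: Ab → Eb
= Eb


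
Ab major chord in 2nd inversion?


Reasoning:
Root position: Ab C Eb
2nd inversion: move root and 3rd up an octave
Bass note: Eb
Notes (bottom to top) = Eb Ab C


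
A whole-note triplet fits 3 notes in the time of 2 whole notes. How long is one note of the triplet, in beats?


Reasoning:
Triplet: 3 notes occupy the space of 2 whole notes
Space = 2 × 4 = 8 beats
Each triplet note = 8 / 3 = 8/3 beats
= 8/3 beats


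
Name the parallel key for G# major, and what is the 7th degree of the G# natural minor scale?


Parallel keys share the same tonic but differ in mode
G# major → parallel is G# minor
G# natural minor scale: G# A# B C# D# E F#
= G# minor; 7th degree = F#


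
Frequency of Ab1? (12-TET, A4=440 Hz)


Reasoning:
f = 440 × 2^(n/12) where n = semitones from A4
Ab1: -37 semitones from A4
f = 440 × 2^(-37/12)
f = 51.91 Hz


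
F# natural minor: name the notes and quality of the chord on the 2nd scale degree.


Solution.
F# natural minor scale: F# G# A B C# D E
Diatonic triad on degree 2 stacks scale notes 2, 4, 6: G# B D
G#→B = 3 semitones; G#→D = 6 semitones → diminished triad
= G# B D (diminished)


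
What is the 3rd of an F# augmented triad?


Working:
Augmented triad = root + major 3rd (4 semitones) + augmented 5th (8 semitones)
A triad on F# stacks thirds, so the chord tones use letter names F-A-C
Root: F#
Major 3rd above F#: A#
Augmented 5th above F#: C##
The 3rd = A#


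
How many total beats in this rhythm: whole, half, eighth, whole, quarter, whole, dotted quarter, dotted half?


Working:
Beat values:
  whole = 4 beats
  half = 2 beats
  eighth = 0.5 beats
  whole = 4 beats
  quarter = 1 beat
  whole = 4 beats
  dotted quarter = 1.5 beats
  dotted half = 3 beats
Sum = 4 + 2 + 0.5 + 4 + 1 + 4 + 1.5 + 3
= 20 beats


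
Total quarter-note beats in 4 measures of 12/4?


Solution.
Time signature 12/4: the bottom number 4 means the quarter note gets one count
The top number 12 means 12 quarter-note beats per measure
Total = 12 × 4 measures
= 48 quarter-note beats


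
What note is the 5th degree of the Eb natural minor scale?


Natural minor scale pattern: W-H-W-W-H-W-W (2-1-2-2-1-2-2 semitones)
Starting from Eb:
  Eb + 2 semitones → F
  F + 1 semitone → Gb
  Gb + 2 semitones → Ab
  Ab + 2 semitones → Bb
  Bb + 1 semitone → Cb
  Cb + 2 semitones → Db
  Db + 2 semitones → Eb
Scale: Eb F Gb Ab Bb Cb Db
Degree 5 = Bb


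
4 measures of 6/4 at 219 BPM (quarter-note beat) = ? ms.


Step by step:
Quarter-note beat duration = 60000 / 219 ms
Beats per measure (6/4) = 6
One measure = 6 × 60000 / 219 = 360000 / 219 ms
4 measures = 4 × 360000 / 219 = 1440000 / 219
= 6575.3 ms


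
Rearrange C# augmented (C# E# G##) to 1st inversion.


Solution.
Root position: C# E# G##
1st inversion: move root up an octave
Bass note: E#
Notes (bottom to top) = E# G## C#


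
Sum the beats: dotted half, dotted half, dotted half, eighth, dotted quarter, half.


Let's work it out.
Beat values:
  dotted half = 3 beats
  dotted half = 3 beats
  dotted half = 3 beats
  eighth = 0.5 beats
  dotted quarter = 1.5 beats
  half = 2 beats
Sum = 3 + 3 + 3 + 0.5 + 1.5 + 2
= 13 beats


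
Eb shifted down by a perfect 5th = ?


Working:
perfect 5th: 5 letter names, 7 semitones
Letter: E - 4 → A
Pitch: Eb - 7 semitones, spelled as an A → Ab
= Ab


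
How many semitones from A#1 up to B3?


Solution.
Absolute semitone position = octave×12 + chromatic position
A#1: 1×12 + 10 = 22
B3: 3×12 + 11 = 47
Difference = 47 - 22 = 25
= 25 semitones


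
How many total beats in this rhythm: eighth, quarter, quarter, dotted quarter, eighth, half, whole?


Reasoning:
Beat values:
  eighth = 0.5 beats
  quarter = 1 beat
  quarter = 1 beat
  dotted quarter = 1.5 beats
  eighth = 0.5 beats
  half = 2 beats
  whole = 4 beats
Sum = 0.5 + 1 + 1 + 1.5 + 0.5 + 2 + 4
= 10.5 beats


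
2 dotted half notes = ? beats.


Base half note = 2 beats
Dot 1 adds half the previous value: +1
One dotted half = 2 + 1 = 3
2 of them = 2 × 3 = 6
= 6 beats


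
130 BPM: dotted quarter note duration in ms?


Solution.
One quarter-note beat = 60000 / BPM = 60000 / 130 ms
Dotted quarter note = 3/2 × quarter note
Duration = 3/2 × 60000 / 130 = 90000 / 130
= 692.3 ms


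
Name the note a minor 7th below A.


Step by step:
A 7th spans 7 letter names, so from A we land on B
A minor 7th = 10 semitones below A
Spell B at that pitch: B
= B


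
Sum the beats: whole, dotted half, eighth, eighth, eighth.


Solution.
Beat values:
  whole = 4 beats
  dotted half = 3 beats
  eighth = 0.5 beats
  eighth = 0.5 beats
  eighth = 0.5 beats
Sum = 4 + 3 + 0.5 + 0.5 + 0.5
= 8.5 beats


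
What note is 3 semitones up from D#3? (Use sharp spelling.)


Step by step:
D#3: chromatic position 3 in octave 3 → absolute = 3×12 + 3 = 39
Transpose up 3: 39 + 3 = 42
42 = 3×12 + 6 → F# in octave 3
Result = F#3


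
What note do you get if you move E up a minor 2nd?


Reasoning:
minor 2nd: 2 letter names, 1 semitones
Letter: E + 1 → F
Pitch: E + 1 semitones, spelled as an F → F
= F


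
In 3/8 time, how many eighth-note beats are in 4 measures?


Time signature 3/8: the bottom number 8 means the eighth note gets one count
The top number 3 means 3 eighth-note beats per measure
Total = 3 × 4 measures
= 12 eighth-note beats


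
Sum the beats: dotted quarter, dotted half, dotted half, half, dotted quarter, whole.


Solution.
Beat values:
  dotted quarter = 1.5 beats
  dotted half = 3 beats
  dotted half = 3 beats
  half = 2 beats
  dotted quarter = 1.5 beats
  whole = 4 beats
Sum = 1.5 + 3 + 3 + 2 + 1.5 + 4
= 15 beats


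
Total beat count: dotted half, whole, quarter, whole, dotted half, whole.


Beat values:
  dotted half = 3 beats
  whole = 4 beats
  quarter = 1 beat
  whole = 4 beats
  dotted half = 3 beats
  whole = 4 beats
Sum = 3 + 4 + 1 + 4 + 3 + 4
= 19 beats


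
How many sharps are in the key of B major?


Let's work it out.
Sharp major keys follow the circle of fifths: C(0), G(1), D(2), A(3), E(4), B(5), F#(6), C#(7)
B major has 5 sharps
Order of sharps: F# C# G# D# A# E# B# → first 5: F#, C#, G#, D#, A#
= 5 sharps


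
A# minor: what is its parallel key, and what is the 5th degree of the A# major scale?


Working:
Parallel keys share the same tonic but differ in mode
A# minor → parallel is A# major
A# major scale: A# B# C## D# E# F## G##
= A# major; 5th degree = E#


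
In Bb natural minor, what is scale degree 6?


Reasoning:
Natural minor scale pattern: W-H-W-W-H-W-W (2-1-2-2-1-2-2 semitones)
Starting from Bb:
  Bb + 2 semitones → C
  C + 1 semitone → Db
  Db + 2 semitones → Eb
  Eb + 2 semitones → F
  F + 1 semitone → Gb
  Gb + 2 semitones → Ab
  Ab + 2 semitones → Bb
Scale: Bb C Db Eb F Gb Ab
Degree 6 = Gb


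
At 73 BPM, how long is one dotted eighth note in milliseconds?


Let's work it out.
One quarter-note beat = 60000 / BPM = 60000 / 73 ms
Dotted eighth note = 3/4 × quarter note
Duration = 3/4 × 60000 / 73 = 45000 / 73
= 616.4 ms


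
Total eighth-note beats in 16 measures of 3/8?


Step by step:
Time signature 3/8: the bottom number 8 means the eighth note gets one count
The top number 3 means 3 eighth-note beats per measure
Total = 3 × 16 measures
= 48 eighth-note beats


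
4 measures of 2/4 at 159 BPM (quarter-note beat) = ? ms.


Solution.
Quarter-note beat duration = 60000 / 159 ms
Beats per measure (2/4) = 2
One measure = 2 × 60000 / 159 = 120000 / 159 ms
4 measures = 4 × 120000 / 159 = 480000 / 159
= 3018.9 ms


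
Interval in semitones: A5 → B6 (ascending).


Absolute semitone position = octave×12 + chromatic position
A5: 5×12 + 9 = 69
B6: 6×12 + 11 = 83
Difference = 83 - 69 = 14
= 14 semitones


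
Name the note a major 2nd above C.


A 2nd spans 2 letter names, so from C we land on D
A major 2nd = 2 semitones above C
Spell D at that pitch: D
= D


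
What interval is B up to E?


Reasoning:
Letter names: B → E spans 4 letter names → a 4th
Semitones: B → E = 5 half-steps
A 4th of 5 semitones is a perfect 4th
= perfect 4th


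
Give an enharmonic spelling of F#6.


Step by step:
Enharmonic notes sound the same pitch but are spelled with different letter names
F# and Gb name the same pitch class
= Gb6
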